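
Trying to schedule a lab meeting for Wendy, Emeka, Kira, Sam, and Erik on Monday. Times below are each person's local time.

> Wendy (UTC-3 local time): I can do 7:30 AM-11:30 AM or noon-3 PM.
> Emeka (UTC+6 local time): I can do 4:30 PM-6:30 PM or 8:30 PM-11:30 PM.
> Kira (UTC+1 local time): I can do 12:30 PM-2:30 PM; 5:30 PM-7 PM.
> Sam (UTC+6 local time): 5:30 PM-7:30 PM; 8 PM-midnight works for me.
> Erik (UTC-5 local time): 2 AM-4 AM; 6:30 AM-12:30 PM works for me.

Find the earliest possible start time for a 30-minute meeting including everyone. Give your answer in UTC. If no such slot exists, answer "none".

11:30

Wendy in UTC: 10:30-14:30, 15:00-18:00 (add 3h to convert from UTC-3).
Emeka in UTC: 10:30-12:30, 14:30-17:30 (subtract 6h to convert from UTC+6).
Kira in UTC: 11:30-13:30, 16:30-18:00 (subtract 1h to convert from UTC+1).
Sam in UTC: 11:30-13:30, 14:00-18:00 (subtract 6h to convert from UTC+6).
Erik in UTC: 07:00-09:00, 11:30-17:30 (add 5h to convert from UTC-5).
Wendy ∩ Emeka: 10:30-12:30, 15:00-17:30.
Wendy ∩ Emeka ∩ Kira: 11:30-12:30, 16:30-17:30.
Wendy ∩ Emeka ∩ Kira ∩ Sam: 11:30-12:30, 16:30-17:30.
Wendy ∩ Emeka ∩ Kira ∩ Sam ∩ Erik: 11:30-12:30, 16:30-17:30.
The first common window of at least 30 minutes is 11:30-12:30, so the earliest start is 11:30.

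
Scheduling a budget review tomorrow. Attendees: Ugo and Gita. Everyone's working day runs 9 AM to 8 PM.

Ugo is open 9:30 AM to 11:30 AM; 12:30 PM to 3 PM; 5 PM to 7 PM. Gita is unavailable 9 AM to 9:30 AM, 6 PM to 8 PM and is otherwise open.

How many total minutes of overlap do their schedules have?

Ugo free: 09:30-11:30, 12:30-15:00, 17:00-19:00.
Gita free: 09:30-18:00 (invert busy blocks within the working day).
Ugo ∩ Gita: 09:30-11:30, 12:30-15:00, 17:00-18:00.
Summing the common windows: 120 + 150 + 60 = 330 minutes.

330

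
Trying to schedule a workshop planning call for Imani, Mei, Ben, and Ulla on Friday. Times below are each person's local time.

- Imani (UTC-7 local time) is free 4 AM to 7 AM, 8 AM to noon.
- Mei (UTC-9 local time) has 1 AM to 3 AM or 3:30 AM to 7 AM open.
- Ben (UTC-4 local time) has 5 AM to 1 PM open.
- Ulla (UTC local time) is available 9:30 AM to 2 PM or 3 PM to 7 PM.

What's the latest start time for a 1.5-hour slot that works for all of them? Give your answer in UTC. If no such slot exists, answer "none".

Imani in UTC: 11:00-14:00, 15:00-19:00 (add 7h to convert from UTC-7).
Mei in UTC: 10:00-12:00, 12:30-16:00 (add 9h to convert from UTC-9).
Ben in UTC: 09:00-17:00 (add 4h to convert from UTC-4).
Ulla in UTC: 09:30-14:00, 15:00-19:00.
Imani ∩ Mei: 11:00-12:00, 12:30-14:00, 15:00-16:00.
Imani ∩ Mei ∩ Ben: 11:00-12:00, 12:30-14:00, 15:00-16:00.
Imani ∩ Mei ∩ Ben ∩ Ulla: 11:00-12:00, 12:30-14:00, 15:00-16:00.
The last common window of at least 90 minutes is 12:30-14:00; a 90-minute meeting can start as late as 12:30 and still end by 14:00.

12:30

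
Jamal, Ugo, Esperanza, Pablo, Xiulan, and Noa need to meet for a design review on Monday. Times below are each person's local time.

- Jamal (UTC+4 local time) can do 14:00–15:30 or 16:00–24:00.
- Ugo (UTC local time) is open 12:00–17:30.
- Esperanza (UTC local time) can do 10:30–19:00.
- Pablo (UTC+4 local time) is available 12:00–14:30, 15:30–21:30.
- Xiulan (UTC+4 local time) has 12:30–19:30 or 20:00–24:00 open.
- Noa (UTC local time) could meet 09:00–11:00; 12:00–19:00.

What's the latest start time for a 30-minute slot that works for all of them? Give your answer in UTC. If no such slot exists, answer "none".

17:00

Jamal in UTC: 10:00-11:30, 12:00-20:00 (subtract 4h to convert from UTC+4).
Ugo in UTC: 12:00-17:30.
Esperanza in UTC: 10:30-19:00.
Pablo in UTC: 08:00-10:30, 11:30-17:30 (subtract 4h to convert from UTC+4).
Xiulan in UTC: 08:30-15:30, 16:00-20:00 (subtract 4h to convert from UTC+4).
Noa in UTC: 09:00-11:00, 12:00-19:00.
Jamal ∩ Ugo: 12:00-17:30.
Jamal ∩ Ugo ∩ Esperanza: 12:00-17:30.
Jamal ∩ Ugo ∩ Esperanza ∩ Pablo: 12:00-17:30.
Jamal ∩ Ugo ∩ Esperanza ∩ Pablo ∩ Xiulan: 12:00-15:30, 16:00-17:30.
Jamal ∩ Ugo ∩ Esperanza ∩ Pablo ∩ Xiulan ∩ Noa: 12:00-15:30, 16:00-17:30.
The last common window of at least 30 minutes is 16:00-17:30; a 30-minute meeting can start as late as 17:00 and still end by 17:30.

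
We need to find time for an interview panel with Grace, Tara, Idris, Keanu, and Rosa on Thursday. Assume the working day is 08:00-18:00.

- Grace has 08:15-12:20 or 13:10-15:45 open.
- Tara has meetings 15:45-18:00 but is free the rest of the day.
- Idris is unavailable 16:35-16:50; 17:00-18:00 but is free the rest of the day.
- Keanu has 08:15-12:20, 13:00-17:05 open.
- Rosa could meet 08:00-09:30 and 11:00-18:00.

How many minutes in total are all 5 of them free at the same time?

310

Grace free: 08:15-12:20, 13:10-15:45.
Tara free: 08:00-15:45 (invert busy blocks within the working day).
Idris free: 08:00-16:35, 16:50-17:00 (invert busy blocks within the working day).
Keanu free: 08:15-12:20, 13:00-17:05.
Rosa free: 08:00-09:30, 11:00-18:00.
Grace ∩ Tara: 08:15-12:20, 13:10-15:45.
Grace ∩ Tara ∩ Idris: 08:15-12:20, 13:10-15:45.
Grace ∩ Tara ∩ Idris ∩ Keanu: 08:15-12:20, 13:10-15:45.
Grace ∩ Tara ∩ Idris ∩ Keanu ∩ Rosa: 08:15-09:30, 11:00-12:20, 13:10-15:45.
Summing the common windows: 75 + 80 + 155 = 310 minutes.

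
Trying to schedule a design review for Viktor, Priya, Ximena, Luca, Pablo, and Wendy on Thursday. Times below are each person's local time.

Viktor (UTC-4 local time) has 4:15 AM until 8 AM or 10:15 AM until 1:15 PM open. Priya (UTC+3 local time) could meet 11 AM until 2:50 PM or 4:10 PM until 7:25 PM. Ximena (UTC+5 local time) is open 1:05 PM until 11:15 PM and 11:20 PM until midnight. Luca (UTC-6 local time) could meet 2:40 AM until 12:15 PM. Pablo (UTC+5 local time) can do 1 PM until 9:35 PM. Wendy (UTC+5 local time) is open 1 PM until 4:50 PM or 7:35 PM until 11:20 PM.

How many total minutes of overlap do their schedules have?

Viktor in UTC: 08:15-12:00, 14:15-17:15 (add 4h to convert from UTC-4).
Priya in UTC: 08:00-11:50, 13:10-16:25 (subtract 3h to convert from UTC+3).
Ximena in UTC: 08:05-18:15, 18:20-19:00 (subtract 5h to convert from UTC+5).
Luca in UTC: 08:40-18:15 (add 6h to convert from UTC-6).
Pablo in UTC: 08:00-16:35 (subtract 5h to convert from UTC+5).
Wendy in UTC: 08:00-11:50, 14:35-18:20 (subtract 5h to convert from UTC+5).
Viktor ∩ Priya: 08:15-11:50, 14:15-16:25.
Viktor ∩ Priya ∩ Ximena: 08:15-11:50, 14:15-16:25.
Viktor ∩ Priya ∩ Ximena ∩ Luca: 08:40-11:50, 14:15-16:25.
Viktor ∩ Priya ∩ Ximena ∩ Luca ∩ Pablo: 08:40-11:50, 14:15-16:25.
Viktor ∩ Priya ∩ Ximena ∩ Luca ∩ Pablo ∩ Wendy: 08:40-11:50, 14:35-16:25.
So the common availability across everyone is 08:40-11:50, 14:35-16:25.
Summing the common windows: 190 + 110 = 300 minutes.

300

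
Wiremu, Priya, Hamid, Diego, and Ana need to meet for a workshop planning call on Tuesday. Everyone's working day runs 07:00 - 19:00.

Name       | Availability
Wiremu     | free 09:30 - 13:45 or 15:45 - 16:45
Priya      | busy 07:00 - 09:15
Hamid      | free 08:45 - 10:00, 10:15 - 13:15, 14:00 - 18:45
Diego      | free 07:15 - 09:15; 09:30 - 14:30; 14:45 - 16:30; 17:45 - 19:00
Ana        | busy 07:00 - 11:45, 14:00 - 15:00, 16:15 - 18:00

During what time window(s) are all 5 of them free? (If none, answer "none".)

11:45-13:15, 15:45-16:15

Wiremu free: 09:30-13:45, 15:45-16:45.
Priya free: 09:15-19:00 (invert busy blocks within the working day).
Hamid free: 08:45-10:00, 10:15-13:15, 14:00-18:45.
Diego free: 07:15-09:15, 09:30-14:30, 14:45-16:30, 17:45-19:00.
Ana free: 11:45-14:00, 15:00-16:15, 18:00-19:00 (invert busy blocks within the working day).
Wiremu ∩ Priya: 09:30-13:45, 15:45-16:45.
Wiremu ∩ Priya ∩ Hamid: 09:30-10:00, 10:15-13:15, 15:45-16:45.
Wiremu ∩ Priya ∩ Hamid ∩ Diego: 09:30-10:00, 10:15-13:15, 15:45-16:30.
Wiremu ∩ Priya ∩ Hamid ∩ Diego ∩ Ana: 11:45-13:15, 15:45-16:15.
So the common availability across everyone is 11:45-13:15, 15:45-16:15.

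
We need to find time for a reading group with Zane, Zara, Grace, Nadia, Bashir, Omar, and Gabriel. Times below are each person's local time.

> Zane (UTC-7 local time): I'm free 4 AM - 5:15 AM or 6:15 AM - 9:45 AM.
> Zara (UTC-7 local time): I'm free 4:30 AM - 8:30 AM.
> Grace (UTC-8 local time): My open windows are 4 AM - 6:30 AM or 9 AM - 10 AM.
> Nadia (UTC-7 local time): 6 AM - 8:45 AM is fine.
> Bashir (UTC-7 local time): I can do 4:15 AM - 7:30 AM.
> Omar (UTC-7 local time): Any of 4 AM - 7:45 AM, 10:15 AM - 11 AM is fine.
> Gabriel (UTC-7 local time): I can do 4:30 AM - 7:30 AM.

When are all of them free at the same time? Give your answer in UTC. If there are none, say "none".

13:15-14:30

Zane in UTC: 11:00-12:15, 13:15-16:45 (add 7h to convert from UTC-7).
Zara in UTC: 11:30-15:30 (add 7h to convert from UTC-7).
Grace in UTC: 12:00-14:30, 17:00-18:00 (add 8h to convert from UTC-8).
Nadia in UTC: 13:00-15:45 (add 7h to convert from UTC-7).
Bashir in UTC: 11:15-14:30 (add 7h to convert from UTC-7).
Omar in UTC: 11:00-14:45, 17:15-18:00 (add 7h to convert from UTC-7).
Gabriel in UTC: 11:30-14:30 (add 7h to convert from UTC-7).
Zane ∩ Zara: 11:30-12:15, 13:15-15:30.
Zane ∩ Zara ∩ Grace: 12:00-12:15, 13:15-14:30.
Zane ∩ Zara ∩ Grace ∩ Nadia: 13:15-14:30.
Zane ∩ Zara ∩ Grace ∩ Nadia ∩ Bashir: 13:15-14:30.
Zane ∩ Zara ∩ Grace ∩ Nadia ∩ Bashir ∩ Omar: 13:15-14:30.
Zane ∩ Zara ∩ Grace ∩ Nadia ∩ Bashir ∩ Omar ∩ Gabriel: 13:15-14:30.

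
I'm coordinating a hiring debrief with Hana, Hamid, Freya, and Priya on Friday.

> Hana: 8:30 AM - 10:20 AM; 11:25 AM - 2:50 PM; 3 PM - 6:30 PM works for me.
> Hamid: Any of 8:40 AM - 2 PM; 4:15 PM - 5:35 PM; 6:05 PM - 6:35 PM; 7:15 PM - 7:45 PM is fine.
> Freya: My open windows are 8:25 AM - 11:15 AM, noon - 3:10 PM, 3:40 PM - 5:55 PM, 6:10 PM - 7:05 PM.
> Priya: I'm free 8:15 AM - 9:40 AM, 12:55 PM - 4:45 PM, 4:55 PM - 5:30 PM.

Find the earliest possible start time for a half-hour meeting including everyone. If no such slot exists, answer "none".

08:40

Hana ∩ Hamid: 08:40-10:20, 11:25-14:00, 16:15-17:35, 18:05-18:30.
Hana ∩ Hamid ∩ Freya: 08:40-10:20, 12:00-14:00, 16:15-17:35, 18:10-18:30.
Hana ∩ Hamid ∩ Freya ∩ Priya: 08:40-09:40, 12:55-14:00, 16:15-16:45, 16:55-17:30.
The first common window of at least 30 minutes is 08:40-09:40, so the earliest start is 08:40.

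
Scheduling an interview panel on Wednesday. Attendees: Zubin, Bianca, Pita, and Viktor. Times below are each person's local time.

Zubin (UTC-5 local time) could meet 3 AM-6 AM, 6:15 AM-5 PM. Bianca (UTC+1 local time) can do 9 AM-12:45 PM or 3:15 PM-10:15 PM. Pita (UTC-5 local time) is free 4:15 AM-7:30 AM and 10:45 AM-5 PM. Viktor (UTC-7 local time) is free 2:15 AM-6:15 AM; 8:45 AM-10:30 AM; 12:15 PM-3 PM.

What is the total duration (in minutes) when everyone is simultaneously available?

360

Zubin in UTC: 08:00-11:00, 11:15-22:00 (add 5h to convert from UTC-5).
Bianca in UTC: 08:00-11:45, 14:15-21:15 (subtract 1h to convert from UTC+1).
Pita in UTC: 09:15-12:30, 15:45-22:00 (add 5h to convert from UTC-5).
Viktor in UTC: 09:15-13:15, 15:45-17:30, 19:15-22:00 (add 7h to convert from UTC-7).
Zubin ∩ Bianca: 08:00-11:00, 11:15-11:45, 14:15-21:15.
Zubin ∩ Bianca ∩ Pita: 09:15-11:00, 11:15-11:45, 15:45-21:15.
Zubin ∩ Bianca ∩ Pita ∩ Viktor: 09:15-11:00, 11:15-11:45, 15:45-17:30, 19:15-21:15.
Summing the common windows: 105 + 30 + 105 + 120 = 360 minutes.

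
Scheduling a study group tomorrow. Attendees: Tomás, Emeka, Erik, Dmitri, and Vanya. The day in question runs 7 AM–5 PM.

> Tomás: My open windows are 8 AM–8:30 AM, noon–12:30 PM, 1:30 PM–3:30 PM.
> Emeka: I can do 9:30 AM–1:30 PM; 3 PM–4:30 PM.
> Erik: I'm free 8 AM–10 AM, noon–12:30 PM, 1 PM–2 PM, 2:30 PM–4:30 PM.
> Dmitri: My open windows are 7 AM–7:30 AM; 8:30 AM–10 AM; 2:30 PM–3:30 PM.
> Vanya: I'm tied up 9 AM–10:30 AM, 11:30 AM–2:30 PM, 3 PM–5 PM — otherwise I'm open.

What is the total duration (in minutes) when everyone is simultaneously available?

Tomás free: 08:00-08:30, 12:00-12:30, 13:30-15:30.
Emeka free: 09:30-13:30, 15:00-16:30.
Erik free: 08:00-10:00, 12:00-12:30, 13:00-14:00, 14:30-16:30.
Dmitri free: 07:00-07:30, 08:30-10:00, 14:30-15:30.
Vanya free: 07:00-09:00, 10:30-11:30, 14:30-15:00 (invert busy blocks within the working day).
Tomás ∩ Emeka: 12:00-12:30, 15:00-15:30.
Tomás ∩ Emeka ∩ Erik: 12:00-12:30, 15:00-15:30.
Tomás ∩ Emeka ∩ Erik ∩ Dmitri: 15:00-15:30.
Tomás ∩ Emeka ∩ Erik ∩ Dmitri ∩ Vanya: ∅.
There is no time when everyone is free.
There is no common window, so the total is 0 minutes.

0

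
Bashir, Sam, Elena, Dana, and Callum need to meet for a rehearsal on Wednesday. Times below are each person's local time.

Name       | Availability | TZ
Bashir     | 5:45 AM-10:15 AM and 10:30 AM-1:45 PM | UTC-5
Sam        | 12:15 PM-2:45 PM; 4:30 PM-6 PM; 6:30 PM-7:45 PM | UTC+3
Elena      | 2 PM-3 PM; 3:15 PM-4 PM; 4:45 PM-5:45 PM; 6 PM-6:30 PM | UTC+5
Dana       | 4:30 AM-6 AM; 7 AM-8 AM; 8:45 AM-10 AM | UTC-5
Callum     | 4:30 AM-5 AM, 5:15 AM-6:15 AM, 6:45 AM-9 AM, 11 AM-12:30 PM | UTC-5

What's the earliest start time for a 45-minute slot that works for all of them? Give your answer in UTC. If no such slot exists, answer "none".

none

Bashir in UTC: 10:45-15:15, 15:30-18:45 (add 5h to convert from UTC-5).
Sam in UTC: 09:15-11:45, 13:30-15:00, 15:30-16:45 (subtract 3h to convert from UTC+3).
Elena in UTC: 09:00-10:00, 10:15-11:00, 11:45-12:45, 13:00-13:30 (subtract 5h to convert from UTC+5).
Dana in UTC: 09:30-11:00, 12:00-13:00, 13:45-15:00 (add 5h to convert from UTC-5).
Callum in UTC: 09:30-10:00, 10:15-11:15, 11:45-14:00, 16:00-17:30 (add 5h to convert from UTC-5).
Bashir ∩ Sam: 10:45-11:45, 13:30-15:00, 15:30-16:45.
Bashir ∩ Sam ∩ Elena: 10:45-11:00.
Bashir ∩ Sam ∩ Elena ∩ Dana: 10:45-11:00.
Bashir ∩ Sam ∩ Elena ∩ Dana ∩ Callum: 10:45-11:00.
No common window is at least 45 minutes long.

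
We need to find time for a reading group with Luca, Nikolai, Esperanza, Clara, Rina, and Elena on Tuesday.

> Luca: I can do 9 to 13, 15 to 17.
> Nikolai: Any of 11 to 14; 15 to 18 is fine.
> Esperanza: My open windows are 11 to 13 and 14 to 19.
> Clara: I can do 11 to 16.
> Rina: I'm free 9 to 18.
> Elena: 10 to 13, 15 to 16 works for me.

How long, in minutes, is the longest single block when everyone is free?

Luca ∩ Nikolai: 11:00-13:00, 15:00-17:00.
Luca ∩ Nikolai ∩ Esperanza: 11:00-13:00, 15:00-17:00.
Luca ∩ Nikolai ∩ Esperanza ∩ Clara: 11:00-13:00, 15:00-16:00.
Luca ∩ Nikolai ∩ Esperanza ∩ Clara ∩ Rina: 11:00-13:00, 15:00-16:00.
Luca ∩ Nikolai ∩ Esperanza ∩ Clara ∩ Rina ∩ Elena: 11:00-13:00, 15:00-16:00.
Those are the intersection windows.
The longest is 11:00-13:00 at 120 minutes.

120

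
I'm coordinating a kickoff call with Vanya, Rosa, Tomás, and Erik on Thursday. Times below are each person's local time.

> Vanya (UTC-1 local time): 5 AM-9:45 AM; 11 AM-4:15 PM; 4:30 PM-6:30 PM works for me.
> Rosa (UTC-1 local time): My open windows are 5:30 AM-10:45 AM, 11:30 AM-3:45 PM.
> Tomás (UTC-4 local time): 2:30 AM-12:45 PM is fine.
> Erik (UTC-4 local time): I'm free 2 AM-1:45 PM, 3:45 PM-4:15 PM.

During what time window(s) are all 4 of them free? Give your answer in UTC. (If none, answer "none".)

06:30-10:45, 12:30-16:45

Vanya in UTC: 06:00-10:45, 12:00-17:15, 17:30-19:30 (add 1h to convert from UTC-1).
Rosa in UTC: 06:30-11:45, 12:30-16:45 (add 1h to convert from UTC-1).
Tomás in UTC: 06:30-16:45 (add 4h to convert from UTC-4).
Erik in UTC: 06:00-17:45, 19:45-20:15 (add 4h to convert from UTC-4).
Vanya ∩ Rosa: 06:30-10:45, 12:30-16:45.
Vanya ∩ Rosa ∩ Tomás: 06:30-10:45, 12:30-16:45.
Vanya ∩ Rosa ∩ Tomás ∩ Erik: 06:30-10:45, 12:30-16:45.
So the common availability across everyone is 06:30-10:45, 12:30-16:45.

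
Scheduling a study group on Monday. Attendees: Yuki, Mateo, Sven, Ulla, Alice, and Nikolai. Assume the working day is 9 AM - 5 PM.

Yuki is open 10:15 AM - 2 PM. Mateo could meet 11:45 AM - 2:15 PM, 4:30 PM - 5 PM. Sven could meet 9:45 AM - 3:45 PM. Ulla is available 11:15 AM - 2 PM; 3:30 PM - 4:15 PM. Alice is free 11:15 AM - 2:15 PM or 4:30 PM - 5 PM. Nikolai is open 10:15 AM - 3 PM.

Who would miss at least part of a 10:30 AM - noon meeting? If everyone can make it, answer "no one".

Alice, Mateo, Ulla

Yuki: free for 10:30-12:00. Mateo: not fully free for 10:30-12:00. Sven: free for 10:30-12:00. Ulla: not fully free for 10:30-12:00. Alice: not fully free for 10:30-12:00. Nikolai: free for 10:30-12:00.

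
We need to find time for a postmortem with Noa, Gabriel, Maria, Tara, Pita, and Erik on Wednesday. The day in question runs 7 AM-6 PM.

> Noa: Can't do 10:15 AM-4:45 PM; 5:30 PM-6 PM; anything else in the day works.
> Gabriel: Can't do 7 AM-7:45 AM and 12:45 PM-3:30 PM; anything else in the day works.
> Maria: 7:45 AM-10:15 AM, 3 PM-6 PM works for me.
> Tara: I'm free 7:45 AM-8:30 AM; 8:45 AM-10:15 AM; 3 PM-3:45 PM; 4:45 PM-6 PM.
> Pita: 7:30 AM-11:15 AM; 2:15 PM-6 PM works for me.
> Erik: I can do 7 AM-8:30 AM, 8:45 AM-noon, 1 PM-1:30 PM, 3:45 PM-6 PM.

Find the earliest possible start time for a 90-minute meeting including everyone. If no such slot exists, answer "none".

Noa free: 07:00-10:15, 16:45-17:30 (invert busy blocks within the working day).
Gabriel free: 07:45-12:45, 15:30-18:00 (invert busy blocks within the working day).
Maria free: 07:45-10:15, 15:00-18:00.
Tara free: 07:45-08:30, 08:45-10:15, 15:00-15:45, 16:45-18:00.
Pita free: 07:30-11:15, 14:15-18:00.
Erik free: 07:00-08:30, 08:45-12:00, 13:00-13:30, 15:45-18:00.
Noa ∩ Gabriel: 07:45-10:15, 16:45-17:30.
Noa ∩ Gabriel ∩ Maria: 07:45-10:15, 16:45-17:30.
Noa ∩ Gabriel ∩ Maria ∩ Tara: 07:45-08:30, 08:45-10:15, 16:45-17:30.
Noa ∩ Gabriel ∩ Maria ∩ Tara ∩ Pita: 07:45-08:30, 08:45-10:15, 16:45-17:30.
Noa ∩ Gabriel ∩ Maria ∩ Tara ∩ Pita ∩ Erik: 07:45-08:30, 08:45-10:15, 16:45-17:30.
So the common availability across everyone is 07:45-08:30, 08:45-10:15, 16:45-17:30.
The first common window of at least 90 minutes is 08:45-10:15, so the earliest start is 08:45.

08:45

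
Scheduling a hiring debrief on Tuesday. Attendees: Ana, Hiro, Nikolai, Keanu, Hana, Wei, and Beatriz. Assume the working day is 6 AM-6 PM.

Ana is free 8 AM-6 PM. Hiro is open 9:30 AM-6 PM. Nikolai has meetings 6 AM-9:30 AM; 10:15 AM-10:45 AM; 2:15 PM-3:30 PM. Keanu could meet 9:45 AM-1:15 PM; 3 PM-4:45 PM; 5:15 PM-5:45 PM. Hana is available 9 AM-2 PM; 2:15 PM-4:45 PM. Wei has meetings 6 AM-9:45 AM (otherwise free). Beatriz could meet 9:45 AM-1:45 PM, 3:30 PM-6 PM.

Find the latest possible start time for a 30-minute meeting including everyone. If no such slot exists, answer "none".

16:15

Ana free: 08:00-18:00.
Hiro free: 09:30-18:00.
Nikolai free: 09:30-10:15, 10:45-14:15, 15:30-18:00 (invert busy blocks within the working day).
Keanu free: 09:45-13:15, 15:00-16:45, 17:15-17:45.
Hana free: 09:00-14:00, 14:15-16:45.
Wei free: 09:45-18:00 (invert busy blocks within the working day).
Beatriz free: 09:45-13:45, 15:30-18:00.
Ana ∩ Hiro: 09:30-18:00.
Ana ∩ Hiro ∩ Nikolai: 09:30-10:15, 10:45-14:15, 15:30-18:00.
Ana ∩ Hiro ∩ Nikolai ∩ Keanu: 09:45-10:15, 10:45-13:15, 15:30-16:45, 17:15-17:45.
Ana ∩ Hiro ∩ Nikolai ∩ Keanu ∩ Hana: 09:45-10:15, 10:45-13:15, 15:30-16:45.
Ana ∩ Hiro ∩ Nikolai ∩ Keanu ∩ Hana ∩ Wei: 09:45-10:15, 10:45-13:15, 15:30-16:45.
Ana ∩ Hiro ∩ Nikolai ∩ Keanu ∩ Hana ∩ Wei ∩ Beatriz: 09:45-10:15, 10:45-13:15, 15:30-16:45.
Those are the intersection windows.
The last common window of at least 30 minutes is 15:30-16:45; a 30-minute meeting can start as late as 16:15 and still end by 16:45.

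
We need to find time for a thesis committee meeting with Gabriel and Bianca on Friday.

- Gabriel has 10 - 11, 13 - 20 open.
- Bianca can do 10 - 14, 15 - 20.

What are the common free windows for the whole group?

Gabriel ∩ Bianca: 10:00-11:00, 13:00-14:00, 15:00-20:00.
Those are the intersection windows.

10:00-11:00, 13:00-14:00, 15:00-20:00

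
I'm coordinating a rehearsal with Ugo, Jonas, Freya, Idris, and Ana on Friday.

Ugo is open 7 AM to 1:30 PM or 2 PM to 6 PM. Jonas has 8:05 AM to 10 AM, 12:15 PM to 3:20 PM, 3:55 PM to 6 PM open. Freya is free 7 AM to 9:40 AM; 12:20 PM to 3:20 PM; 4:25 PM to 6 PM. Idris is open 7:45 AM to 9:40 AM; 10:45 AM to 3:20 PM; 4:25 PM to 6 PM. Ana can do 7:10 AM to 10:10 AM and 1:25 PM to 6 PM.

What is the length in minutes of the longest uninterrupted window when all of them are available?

95

Ugo ∩ Jonas: 08:05-10:00, 12:15-13:30, 14:00-15:20, 15:55-18:00.
Ugo ∩ Jonas ∩ Freya: 08:05-09:40, 12:20-13:30, 14:00-15:20, 16:25-18:00.
Ugo ∩ Jonas ∩ Freya ∩ Idris: 08:05-09:40, 12:20-13:30, 14:00-15:20, 16:25-18:00.
Ugo ∩ Jonas ∩ Freya ∩ Idris ∩ Ana: 08:05-09:40, 13:25-13:30, 14:00-15:20, 16:25-18:00.
Those are the intersection windows.
The longest is 08:05-09:40 at 95 minutes.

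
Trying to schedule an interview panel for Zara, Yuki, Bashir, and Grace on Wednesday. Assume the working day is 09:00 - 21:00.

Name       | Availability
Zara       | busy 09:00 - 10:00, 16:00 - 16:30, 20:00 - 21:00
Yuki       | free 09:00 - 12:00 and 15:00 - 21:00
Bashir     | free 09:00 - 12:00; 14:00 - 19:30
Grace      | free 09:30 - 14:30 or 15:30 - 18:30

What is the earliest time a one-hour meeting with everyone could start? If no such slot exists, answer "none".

Zara free: 10:00-16:00, 16:30-20:00 (invert busy blocks within the working day).
Yuki free: 09:00-12:00, 15:00-21:00.
Bashir free: 09:00-12:00, 14:00-19:30.
Grace free: 09:30-14:30, 15:30-18:30.
Zara ∩ Yuki: 10:00-12:00, 15:00-16:00, 16:30-20:00.
Zara ∩ Yuki ∩ Bashir: 10:00-12:00, 15:00-16:00, 16:30-19:30.
Zara ∩ Yuki ∩ Bashir ∩ Grace: 10:00-12:00, 15:30-16:00, 16:30-18:30.
The first common window of at least 60 minutes is 10:00-12:00, so the earliest start is 10:00.

10:00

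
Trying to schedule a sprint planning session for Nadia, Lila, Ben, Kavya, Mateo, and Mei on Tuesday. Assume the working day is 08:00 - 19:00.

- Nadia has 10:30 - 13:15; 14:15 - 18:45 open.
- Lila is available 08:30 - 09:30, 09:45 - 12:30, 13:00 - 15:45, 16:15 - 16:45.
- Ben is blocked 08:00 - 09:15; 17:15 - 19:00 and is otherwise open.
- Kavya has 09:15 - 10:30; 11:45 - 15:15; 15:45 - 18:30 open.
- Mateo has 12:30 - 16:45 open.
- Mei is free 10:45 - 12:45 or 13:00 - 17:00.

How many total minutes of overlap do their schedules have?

Nadia free: 10:30-13:15, 14:15-18:45.
Lila free: 08:30-09:30, 09:45-12:30, 13:00-15:45, 16:15-16:45.
Ben free: 09:15-17:15 (invert busy blocks within the working day).
Kavya free: 09:15-10:30, 11:45-15:15, 15:45-18:30.
Mateo free: 12:30-16:45.
Mei free: 10:45-12:45, 13:00-17:00.
Nadia ∩ Lila: 10:30-12:30, 13:00-13:15, 14:15-15:45, 16:15-16:45.
Nadia ∩ Lila ∩ Ben: 10:30-12:30, 13:00-13:15, 14:15-15:45, 16:15-16:45.
Nadia ∩ Lila ∩ Ben ∩ Kavya: 11:45-12:30, 13:00-13:15, 14:15-15:15, 16:15-16:45.
Nadia ∩ Lila ∩ Ben ∩ Kavya ∩ Mateo: 13:00-13:15, 14:15-15:15, 16:15-16:45.
Nadia ∩ Lila ∩ Ben ∩ Kavya ∩ Mateo ∩ Mei: 13:00-13:15, 14:15-15:15, 16:15-16:45.
So the common availability across everyone is 13:00-13:15, 14:15-15:15, 16:15-16:45.
Summing the common windows: 15 + 60 + 30 = 105 minutes.

105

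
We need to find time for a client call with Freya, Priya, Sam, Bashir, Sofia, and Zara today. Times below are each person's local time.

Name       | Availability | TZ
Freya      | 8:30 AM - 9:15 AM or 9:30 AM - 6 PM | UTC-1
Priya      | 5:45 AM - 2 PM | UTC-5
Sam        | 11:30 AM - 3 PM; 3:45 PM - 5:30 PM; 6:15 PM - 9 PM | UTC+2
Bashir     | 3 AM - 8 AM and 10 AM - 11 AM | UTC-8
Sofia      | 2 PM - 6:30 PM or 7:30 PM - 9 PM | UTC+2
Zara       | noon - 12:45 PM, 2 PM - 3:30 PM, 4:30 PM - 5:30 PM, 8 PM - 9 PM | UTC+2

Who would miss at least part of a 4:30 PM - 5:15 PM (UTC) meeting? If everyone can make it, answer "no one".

Freya in UTC: 09:30-10:15, 10:30-19:00 (add 1h to convert from UTC-1).
Priya in UTC: 10:45-19:00 (add 5h to convert from UTC-5).
Sam in UTC: 09:30-13:00, 13:45-15:30, 16:15-19:00 (subtract 2h to convert from UTC+2).
Bashir in UTC: 11:00-16:00, 18:00-19:00 (add 8h to convert from UTC-8).
Sofia in UTC: 12:00-16:30, 17:30-19:00 (subtract 2h to convert from UTC+2).
Zara in UTC: 10:00-10:45, 12:00-13:30, 14:30-15:30, 18:00-19:00 (subtract 2h to convert from UTC+2).
Freya: free for 16:30-17:15. Priya: free for 16:30-17:15. Sam: free for 16:30-17:15. Bashir: not fully free for 16:30-17:15. Sofia: not fully free for 16:30-17:15. Zara: not fully free for 16:30-17:15.

Bashir, Sofia, Zara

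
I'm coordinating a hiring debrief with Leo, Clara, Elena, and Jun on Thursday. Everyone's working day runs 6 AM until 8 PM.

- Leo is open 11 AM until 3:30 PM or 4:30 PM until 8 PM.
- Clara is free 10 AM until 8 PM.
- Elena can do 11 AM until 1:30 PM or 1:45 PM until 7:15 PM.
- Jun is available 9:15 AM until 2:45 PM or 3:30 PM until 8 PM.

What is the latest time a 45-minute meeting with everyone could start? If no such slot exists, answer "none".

Leo ∩ Clara: 11:00-15:30, 16:30-20:00.
Leo ∩ Clara ∩ Elena: 11:00-13:30, 13:45-15:30, 16:30-19:15.
Leo ∩ Clara ∩ Elena ∩ Jun: 11:00-13:30, 13:45-14:45, 16:30-19:15.
The last common window of at least 45 minutes is 16:30-19:15; a 45-minute meeting can start as late as 18:30 and still end by 19:15.

18:30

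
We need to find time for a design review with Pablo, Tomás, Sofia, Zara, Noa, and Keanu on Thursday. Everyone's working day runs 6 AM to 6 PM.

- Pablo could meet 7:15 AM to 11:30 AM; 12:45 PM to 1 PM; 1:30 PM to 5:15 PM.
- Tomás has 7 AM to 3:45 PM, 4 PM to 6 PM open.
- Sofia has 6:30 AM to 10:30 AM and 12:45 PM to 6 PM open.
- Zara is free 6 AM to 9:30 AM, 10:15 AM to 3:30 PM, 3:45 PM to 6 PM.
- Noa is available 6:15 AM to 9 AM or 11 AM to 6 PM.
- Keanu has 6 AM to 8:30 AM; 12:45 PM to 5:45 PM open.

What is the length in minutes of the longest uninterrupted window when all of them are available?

120

Pablo ∩ Tomás: 07:15-11:30, 12:45-13:00, 13:30-15:45, 16:00-17:15.
Pablo ∩ Tomás ∩ Sofia: 07:15-10:30, 12:45-13:00, 13:30-15:45, 16:00-17:15.
Pablo ∩ Tomás ∩ Sofia ∩ Zara: 07:15-09:30, 10:15-10:30, 12:45-13:00, 13:30-15:30, 16:00-17:15.
Pablo ∩ Tomás ∩ Sofia ∩ Zara ∩ Noa: 07:15-09:00, 12:45-13:00, 13:30-15:30, 16:00-17:15.
Pablo ∩ Tomás ∩ Sofia ∩ Zara ∩ Noa ∩ Keanu: 07:15-08:30, 12:45-13:00, 13:30-15:30, 16:00-17:15.
Those are the intersection windows.
The longest is 13:30-15:30 at 120 minutes.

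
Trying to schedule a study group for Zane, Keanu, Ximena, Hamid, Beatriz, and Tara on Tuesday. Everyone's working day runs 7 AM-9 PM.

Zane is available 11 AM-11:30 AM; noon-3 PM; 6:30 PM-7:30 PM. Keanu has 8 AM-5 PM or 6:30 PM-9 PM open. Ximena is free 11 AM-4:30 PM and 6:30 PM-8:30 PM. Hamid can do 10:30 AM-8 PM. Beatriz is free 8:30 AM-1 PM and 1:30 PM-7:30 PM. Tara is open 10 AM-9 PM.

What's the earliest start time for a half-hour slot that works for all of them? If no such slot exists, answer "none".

Zane ∩ Keanu: 11:00-11:30, 12:00-15:00, 18:30-19:30.
Zane ∩ Keanu ∩ Ximena: 11:00-11:30, 12:00-15:00, 18:30-19:30.
Zane ∩ Keanu ∩ Ximena ∩ Hamid: 11:00-11:30, 12:00-15:00, 18:30-19:30.
Zane ∩ Keanu ∩ Ximena ∩ Hamid ∩ Beatriz: 11:00-11:30, 12:00-13:00, 13:30-15:00, 18:30-19:30.
Zane ∩ Keanu ∩ Ximena ∩ Hamid ∩ Beatriz ∩ Tara: 11:00-11:30, 12:00-13:00, 13:30-15:00, 18:30-19:30.
Those are the intersection windows.
The first common window of at least 30 minutes is 11:00-11:30, so the earliest start is 11:00.

11:00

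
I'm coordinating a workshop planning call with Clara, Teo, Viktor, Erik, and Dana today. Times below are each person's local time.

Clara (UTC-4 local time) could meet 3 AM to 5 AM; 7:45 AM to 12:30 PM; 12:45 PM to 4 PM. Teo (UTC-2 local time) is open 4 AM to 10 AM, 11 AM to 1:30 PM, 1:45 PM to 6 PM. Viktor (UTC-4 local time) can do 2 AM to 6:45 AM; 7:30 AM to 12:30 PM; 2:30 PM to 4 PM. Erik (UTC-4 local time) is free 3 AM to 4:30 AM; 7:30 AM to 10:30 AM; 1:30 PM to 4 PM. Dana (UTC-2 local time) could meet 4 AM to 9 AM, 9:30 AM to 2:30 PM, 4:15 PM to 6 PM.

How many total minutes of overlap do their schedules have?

Clara in UTC: 07:00-09:00, 11:45-16:30, 16:45-20:00 (add 4h to convert from UTC-4).
Teo in UTC: 06:00-12:00, 13:00-15:30, 15:45-20:00 (add 2h to convert from UTC-2).
Viktor in UTC: 06:00-10:45, 11:30-16:30, 18:30-20:00 (add 4h to convert from UTC-4).
Erik in UTC: 07:00-08:30, 11:30-14:30, 17:30-20:00 (add 4h to convert from UTC-4).
Dana in UTC: 06:00-11:00, 11:30-16:30, 18:15-20:00 (add 2h to convert from UTC-2).
Clara ∩ Teo: 07:00-09:00, 11:45-12:00, 13:00-15:30, 15:45-16:30, 16:45-20:00.
Clara ∩ Teo ∩ Viktor: 07:00-09:00, 11:45-12:00, 13:00-15:30, 15:45-16:30, 18:30-20:00.
Clara ∩ Teo ∩ Viktor ∩ Erik: 07:00-08:30, 11:45-12:00, 13:00-14:30, 18:30-20:00.
Clara ∩ Teo ∩ Viktor ∩ Erik ∩ Dana: 07:00-08:30, 11:45-12:00, 13:00-14:30, 18:30-20:00.
Summing the common windows: 90 + 15 + 90 + 90 = 285 minutes.

285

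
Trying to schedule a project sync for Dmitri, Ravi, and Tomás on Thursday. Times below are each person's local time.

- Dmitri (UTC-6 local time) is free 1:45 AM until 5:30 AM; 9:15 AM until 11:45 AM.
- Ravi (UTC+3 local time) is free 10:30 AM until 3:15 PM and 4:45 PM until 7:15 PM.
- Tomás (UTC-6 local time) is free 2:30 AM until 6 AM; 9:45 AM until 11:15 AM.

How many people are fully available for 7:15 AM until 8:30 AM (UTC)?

Dmitri in UTC: 07:45-11:30, 15:15-17:45 (add 6h to convert from UTC-6).
Ravi in UTC: 07:30-12:15, 13:45-16:15 (subtract 3h to convert from UTC+3).
Tomás in UTC: 08:30-12:00, 15:45-17:15 (add 6h to convert from UTC-6).
nobody can make the full 07:15-08:30 slot — that's 0.

0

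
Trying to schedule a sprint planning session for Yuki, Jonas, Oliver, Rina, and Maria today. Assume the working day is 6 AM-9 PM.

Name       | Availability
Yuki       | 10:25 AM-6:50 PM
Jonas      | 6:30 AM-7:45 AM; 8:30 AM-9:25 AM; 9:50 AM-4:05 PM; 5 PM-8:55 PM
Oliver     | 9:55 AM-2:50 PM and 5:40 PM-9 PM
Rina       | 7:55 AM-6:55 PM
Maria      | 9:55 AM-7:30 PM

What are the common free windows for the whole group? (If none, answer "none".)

10:25-14:50, 17:40-18:50

Yuki ∩ Jonas: 10:25-16:05, 17:00-18:50.
Yuki ∩ Jonas ∩ Oliver: 10:25-14:50, 17:40-18:50.
Yuki ∩ Jonas ∩ Oliver ∩ Rina: 10:25-14:50, 17:40-18:50.
Yuki ∩ Jonas ∩ Oliver ∩ Rina ∩ Maria: 10:25-14:50, 17:40-18:50.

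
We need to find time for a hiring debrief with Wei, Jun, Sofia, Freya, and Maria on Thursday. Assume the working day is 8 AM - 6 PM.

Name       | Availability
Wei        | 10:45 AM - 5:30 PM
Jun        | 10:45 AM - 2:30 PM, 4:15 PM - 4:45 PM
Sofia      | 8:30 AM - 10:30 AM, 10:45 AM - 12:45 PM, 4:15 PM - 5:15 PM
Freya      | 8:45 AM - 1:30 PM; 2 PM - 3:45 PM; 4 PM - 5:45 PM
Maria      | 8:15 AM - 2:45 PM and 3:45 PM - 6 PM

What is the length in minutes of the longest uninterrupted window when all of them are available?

Wei ∩ Jun: 10:45-14:30, 16:15-16:45.
Wei ∩ Jun ∩ Sofia: 10:45-12:45, 16:15-16:45.
Wei ∩ Jun ∩ Sofia ∩ Freya: 10:45-12:45, 16:15-16:45.
Wei ∩ Jun ∩ Sofia ∩ Freya ∩ Maria: 10:45-12:45, 16:15-16:45.
The longest is 10:45-12:45 at 120 minutes.

120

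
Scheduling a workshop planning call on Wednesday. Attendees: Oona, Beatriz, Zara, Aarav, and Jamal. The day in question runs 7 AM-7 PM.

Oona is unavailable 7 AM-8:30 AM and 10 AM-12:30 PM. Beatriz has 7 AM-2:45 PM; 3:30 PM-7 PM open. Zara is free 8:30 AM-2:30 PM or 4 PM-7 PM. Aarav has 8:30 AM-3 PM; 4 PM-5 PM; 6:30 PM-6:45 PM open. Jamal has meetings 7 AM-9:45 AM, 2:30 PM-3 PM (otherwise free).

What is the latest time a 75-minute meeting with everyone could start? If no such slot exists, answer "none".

13:15

Oona free: 08:30-10:00, 12:30-19:00 (invert busy blocks within the working day).
Beatriz free: 07:00-14:45, 15:30-19:00.
Zara free: 08:30-14:30, 16:00-19:00.
Aarav free: 08:30-15:00, 16:00-17:00, 18:30-18:45.
Jamal free: 09:45-14:30, 15:00-19:00 (invert busy blocks within the working day).
Oona ∩ Beatriz: 08:30-10:00, 12:30-14:45, 15:30-19:00.
Oona ∩ Beatriz ∩ Zara: 08:30-10:00, 12:30-14:30, 16:00-19:00.
Oona ∩ Beatriz ∩ Zara ∩ Aarav: 08:30-10:00, 12:30-14:30, 16:00-17:00, 18:30-18:45.
Oona ∩ Beatriz ∩ Zara ∩ Aarav ∩ Jamal: 09:45-10:00, 12:30-14:30, 16:00-17:00, 18:30-18:45.
The last common window of at least 75 minutes is 12:30-14:30; a 75-minute meeting can start as late as 13:15 and still end by 14:30.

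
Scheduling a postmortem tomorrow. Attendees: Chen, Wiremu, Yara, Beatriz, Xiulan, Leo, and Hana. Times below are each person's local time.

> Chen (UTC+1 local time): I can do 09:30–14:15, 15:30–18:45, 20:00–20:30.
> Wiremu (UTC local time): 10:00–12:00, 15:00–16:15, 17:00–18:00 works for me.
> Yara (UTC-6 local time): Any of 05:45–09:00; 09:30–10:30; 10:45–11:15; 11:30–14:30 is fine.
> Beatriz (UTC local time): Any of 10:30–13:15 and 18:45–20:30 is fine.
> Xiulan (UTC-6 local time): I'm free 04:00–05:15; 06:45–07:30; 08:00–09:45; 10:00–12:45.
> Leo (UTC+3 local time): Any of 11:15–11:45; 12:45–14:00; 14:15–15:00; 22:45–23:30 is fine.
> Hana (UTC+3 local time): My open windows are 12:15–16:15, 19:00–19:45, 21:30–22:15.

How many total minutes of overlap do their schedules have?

Chen in UTC: 08:30-13:15, 14:30-17:45, 19:00-19:30 (subtract 1h to convert from UTC+1).
Wiremu in UTC: 10:00-12:00, 15:00-16:15, 17:00-18:00.
Yara in UTC: 11:45-15:00, 15:30-16:30, 16:45-17:15, 17:30-20:30 (add 6h to convert from UTC-6).
Beatriz in UTC: 10:30-13:15, 18:45-20:30.
Xiulan in UTC: 10:00-11:15, 12:45-13:30, 14:00-15:45, 16:00-18:45 (add 6h to convert from UTC-6).
Leo in UTC: 08:15-08:45, 09:45-11:00, 11:15-12:00, 19:45-20:30 (subtract 3h to convert from UTC+3).
Hana in UTC: 09:15-13:15, 16:00-16:45, 18:30-19:15 (subtract 3h to convert from UTC+3).
Chen ∩ Wiremu: 10:00-12:00, 15:00-16:15, 17:00-17:45.
Chen ∩ Wiremu ∩ Yara: 11:45-12:00, 15:30-16:15, 17:00-17:15, 17:30-17:45.
Chen ∩ Wiremu ∩ Yara ∩ Beatriz: 11:45-12:00.
Chen ∩ Wiremu ∩ Yara ∩ Beatriz ∩ Xiulan: ∅.
Chen ∩ Wiremu ∩ Yara ∩ Beatriz ∩ Xiulan ∩ Leo: ∅.
Chen ∩ Wiremu ∩ Yara ∩ Beatriz ∩ Xiulan ∩ Leo ∩ Hana: ∅.
There is no time when everyone is free.
There is no common window, so the total is 0 minutes.

0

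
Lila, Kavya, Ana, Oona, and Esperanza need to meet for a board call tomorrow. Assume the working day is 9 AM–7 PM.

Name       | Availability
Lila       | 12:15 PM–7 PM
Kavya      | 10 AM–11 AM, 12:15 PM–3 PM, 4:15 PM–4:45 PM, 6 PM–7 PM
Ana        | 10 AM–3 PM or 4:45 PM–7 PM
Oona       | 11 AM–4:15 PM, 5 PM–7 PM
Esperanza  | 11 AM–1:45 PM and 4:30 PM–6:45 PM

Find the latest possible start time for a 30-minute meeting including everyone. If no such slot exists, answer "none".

Lila ∩ Kavya: 12:15-15:00, 16:15-16:45, 18:00-19:00.
Lila ∩ Kavya ∩ Ana: 12:15-15:00, 18:00-19:00.
Lila ∩ Kavya ∩ Ana ∩ Oona: 12:15-15:00, 18:00-19:00.
Lila ∩ Kavya ∩ Ana ∩ Oona ∩ Esperanza: 12:15-13:45, 18:00-18:45.
So the common availability across everyone is 12:15-13:45, 18:00-18:45.
The last common window of at least 30 minutes is 18:00-18:45; a 30-minute meeting can start as late as 18:15 and still end by 18:45.

18:15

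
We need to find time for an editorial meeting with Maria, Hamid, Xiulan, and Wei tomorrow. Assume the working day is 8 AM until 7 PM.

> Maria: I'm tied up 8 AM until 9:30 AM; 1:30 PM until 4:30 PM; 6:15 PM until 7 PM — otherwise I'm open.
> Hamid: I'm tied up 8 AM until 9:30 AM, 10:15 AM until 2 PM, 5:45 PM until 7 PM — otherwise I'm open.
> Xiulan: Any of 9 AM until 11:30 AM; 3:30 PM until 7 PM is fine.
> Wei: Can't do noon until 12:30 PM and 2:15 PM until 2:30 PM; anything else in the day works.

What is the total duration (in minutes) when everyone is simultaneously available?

120

Maria free: 09:30-13:30, 16:30-18:15 (invert busy blocks within the working day).
Hamid free: 09:30-10:15, 14:00-17:45 (invert busy blocks within the working day).
Xiulan free: 09:00-11:30, 15:30-19:00.
Wei free: 08:00-12:00, 12:30-14:15, 14:30-19:00 (invert busy blocks within the working day).
Maria ∩ Hamid: 09:30-10:15, 16:30-17:45.
Maria ∩ Hamid ∩ Xiulan: 09:30-10:15, 16:30-17:45.
Maria ∩ Hamid ∩ Xiulan ∩ Wei: 09:30-10:15, 16:30-17:45.
So the common availability across everyone is 09:30-10:15, 16:30-17:45.
Summing the common windows: 45 + 75 = 120 minutes.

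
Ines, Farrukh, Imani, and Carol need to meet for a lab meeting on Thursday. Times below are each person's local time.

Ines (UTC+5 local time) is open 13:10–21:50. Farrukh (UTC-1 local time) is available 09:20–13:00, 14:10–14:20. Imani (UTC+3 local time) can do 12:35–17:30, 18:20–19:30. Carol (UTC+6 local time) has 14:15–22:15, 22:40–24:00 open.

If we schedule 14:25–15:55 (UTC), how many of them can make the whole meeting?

2

Ines in UTC: 08:10-16:50 (subtract 5h to convert from UTC+5).
Farrukh in UTC: 10:20-14:00, 15:10-15:20 (add 1h to convert from UTC-1).
Imani in UTC: 09:35-14:30, 15:20-16:30 (subtract 3h to convert from UTC+3).
Carol in UTC: 08:15-16:15, 16:40-18:00 (subtract 6h to convert from UTC+6).
Ines and Carol can make the full 14:25-15:55 slot — that's 2.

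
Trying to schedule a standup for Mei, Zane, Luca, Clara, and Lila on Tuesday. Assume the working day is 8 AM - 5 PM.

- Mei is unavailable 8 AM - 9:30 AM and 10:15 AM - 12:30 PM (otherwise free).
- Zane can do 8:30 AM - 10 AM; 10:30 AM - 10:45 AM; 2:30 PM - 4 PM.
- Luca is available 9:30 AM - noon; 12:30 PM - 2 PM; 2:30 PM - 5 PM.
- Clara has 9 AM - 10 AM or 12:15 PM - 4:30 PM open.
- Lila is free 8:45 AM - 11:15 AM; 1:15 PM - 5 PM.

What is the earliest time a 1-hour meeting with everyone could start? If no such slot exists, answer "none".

Mei free: 09:30-10:15, 12:30-17:00 (invert busy blocks within the working day).
Zane free: 08:30-10:00, 10:30-10:45, 14:30-16:00.
Luca free: 09:30-12:00, 12:30-14:00, 14:30-17:00.
Clara free: 09:00-10:00, 12:15-16:30.
Lila free: 08:45-11:15, 13:15-17:00.
Mei ∩ Zane: 09:30-10:00, 14:30-16:00.
Mei ∩ Zane ∩ Luca: 09:30-10:00, 14:30-16:00.
Mei ∩ Zane ∩ Luca ∩ Clara: 09:30-10:00, 14:30-16:00.
Mei ∩ Zane ∩ Luca ∩ Clara ∩ Lila: 09:30-10:00, 14:30-16:00.
So the common availability across everyone is 09:30-10:00, 14:30-16:00.
The first common window of at least 60 minutes is 14:30-16:00, so the earliest start is 14:30.

14:30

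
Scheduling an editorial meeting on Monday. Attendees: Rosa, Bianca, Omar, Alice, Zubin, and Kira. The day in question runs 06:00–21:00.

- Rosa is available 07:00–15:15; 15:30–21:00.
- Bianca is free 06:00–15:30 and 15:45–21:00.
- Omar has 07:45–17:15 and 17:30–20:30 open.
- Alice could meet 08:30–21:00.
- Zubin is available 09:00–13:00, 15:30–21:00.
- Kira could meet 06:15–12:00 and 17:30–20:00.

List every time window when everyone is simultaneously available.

Rosa ∩ Bianca: 07:00-15:15, 15:45-21:00.
Rosa ∩ Bianca ∩ Omar: 07:45-15:15, 15:45-17:15, 17:30-20:30.
Rosa ∩ Bianca ∩ Omar ∩ Alice: 08:30-15:15, 15:45-17:15, 17:30-20:30.
Rosa ∩ Bianca ∩ Omar ∩ Alice ∩ Zubin: 09:00-13:00, 15:45-17:15, 17:30-20:30.
Rosa ∩ Bianca ∩ Omar ∩ Alice ∩ Zubin ∩ Kira: 09:00-12:00, 17:30-20:00.
Those are the intersection windows.

09:00-12:00, 17:30-20:00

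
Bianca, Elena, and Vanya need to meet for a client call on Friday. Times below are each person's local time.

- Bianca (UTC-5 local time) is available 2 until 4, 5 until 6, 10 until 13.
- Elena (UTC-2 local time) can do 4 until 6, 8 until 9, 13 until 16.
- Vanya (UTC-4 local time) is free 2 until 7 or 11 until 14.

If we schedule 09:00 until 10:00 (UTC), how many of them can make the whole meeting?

Bianca in UTC: 07:00-09:00, 10:00-11:00, 15:00-18:00 (add 5h to convert from UTC-5).
Elena in UTC: 06:00-08:00, 10:00-11:00, 15:00-18:00 (add 2h to convert from UTC-2).
Vanya in UTC: 06:00-11:00, 15:00-18:00 (add 4h to convert from UTC-4).
Vanya can make the full 09:00-10:00 slot — that's 1.

1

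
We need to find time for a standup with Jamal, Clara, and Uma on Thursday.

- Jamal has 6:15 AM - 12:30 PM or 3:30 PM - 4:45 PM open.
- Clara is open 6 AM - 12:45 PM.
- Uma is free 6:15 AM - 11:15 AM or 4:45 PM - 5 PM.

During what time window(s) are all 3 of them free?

06:15-11:15

Jamal ∩ Clara: 06:15-12:30.
Jamal ∩ Clara ∩ Uma: 06:15-11:15.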